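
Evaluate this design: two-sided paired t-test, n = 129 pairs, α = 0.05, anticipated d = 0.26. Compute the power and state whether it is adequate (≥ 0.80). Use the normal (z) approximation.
Power ≈ 0.84; the study is adequately powered (power ≥ 0.80)

Power calculation (paired t-test, normal approximation):
z_β = d · √n - z_{α/2}
z_β = 0.26 · √129 - 1.960
z_β = 0.26 · 11.358 - 1.960
z_β = 0.993

Power = Φ(z_β) = Φ(0.993) ≈ 0.840

Effect size d = 0.26 is small by Cohen's convention (0.2/0.5/0.8).

Threshold: power ≥ 0.80 is conventionally adequate.
Power ≈ 0.84 → the study is adequately powered (power ≥ 0.80).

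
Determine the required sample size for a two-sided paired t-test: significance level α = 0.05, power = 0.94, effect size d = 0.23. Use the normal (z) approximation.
n = 234 pairs

Sample size formula (paired t-test, normal approximation):
n = ((z_{α/2} + z_β) / d)²

z_{α/2} = 1.960 (for α = 0.05, two-sided)
z_β = 1.555 (for power = 0.94)
d = 0.23

n = ((1.960 + 1.555) / 0.23)²
n = (15.283)²
n ≈ 233.57
Round up to the next whole number: n = 234 pairs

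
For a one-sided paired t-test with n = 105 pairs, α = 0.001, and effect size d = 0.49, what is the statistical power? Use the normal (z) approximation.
Power ≈ 0.97

Power calculation (paired t-test, normal approximation):
z_β = d · √n - z_α
z_β = 0.49 · √105 - 3.090
z_β = 0.49 · 10.247 - 3.090
z_β = 1.931

Power = Φ(z_β) = Φ(1.931) ≈ 0.973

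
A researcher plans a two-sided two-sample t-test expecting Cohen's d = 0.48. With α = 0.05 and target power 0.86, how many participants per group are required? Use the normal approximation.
n = 81 per group

Sample size formula (two-sample t-test, normal approximation):
n = 2 · ((z_{α/2} + z_β) / d)²

z_{α/2} = 1.960 (for α = 0.05, two-sided)
z_β = 1.080 (for power = 0.86)
d = 0.48

n = 2 · ((1.960 + 1.080) / 0.48)²
n = 2 · (6.333)²
n ≈ 80.21
Round up to the next whole number: n = 81 per group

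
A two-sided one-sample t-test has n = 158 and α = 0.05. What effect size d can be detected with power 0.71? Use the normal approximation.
d ≈ 0.20

Minimum detectable effect (one-sample t-test, normal approximation):
d = (z_{α/2} + z_β) / √n
d = (1.960 + 0.553) / √158
d = 2.513 / 12.570
d ≈ 0.20

By Cohen's convention (0.2 small / 0.5 medium / 0.8 large): small effect.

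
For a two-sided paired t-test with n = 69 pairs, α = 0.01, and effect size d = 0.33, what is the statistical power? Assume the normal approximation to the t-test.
Power ≈ 0.57

Power calculation (paired t-test, normal approximation):
z_β = d · √n - z_{α/2}
z_β = 0.33 · √69 - 2.576
z_β = 0.33 · 8.307 - 2.576
z_β = 0.165

Power = Φ(z_β) = Φ(0.165) ≈ 0.566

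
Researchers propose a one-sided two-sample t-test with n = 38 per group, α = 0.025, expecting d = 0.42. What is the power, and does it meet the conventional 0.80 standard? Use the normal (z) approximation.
Power ≈ 0.45; the study is underpowered (power < 0.80)

Power calculation (two-sample t-test, normal approximation):
z_β = d · √(n/2) - z_α
z_β = 0.42 · √(38/2) - 1.960
z_β = 0.42 · 4.359 - 1.960
z_β = -0.129

Power = Φ(z_β) = Φ(-0.129) ≈ 0.449

Effect size d = 0.42 is small by Cohen's convention (0.2/0.5/0.8).

Threshold: power ≥ 0.80 is conventionally adequate.
Power ≈ 0.45 → the study is underpowered (power < 0.80).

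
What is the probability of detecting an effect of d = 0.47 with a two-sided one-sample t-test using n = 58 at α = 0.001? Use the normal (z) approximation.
Power ≈ 0.61

Power calculation (one-sample t-test, normal approximation):
z_β = d · √n - z_{α/2}
z_β = 0.47 · √58 - 3.291
z_β = 0.47 · 7.616 - 3.291
z_β = 0.289

Power = Φ(z_β) = Φ(0.289) ≈ 0.614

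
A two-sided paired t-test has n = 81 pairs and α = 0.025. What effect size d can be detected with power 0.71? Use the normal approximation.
d ≈ 0.31

Minimum detectable effect (paired t-test, normal approximation):
d = (z_{α/2} + z_β) / √n
d = (2.241 + 0.553) / √81
d = 2.795 / 9.000
d ≈ 0.31

By Cohen's convention (0.2 small / 0.5 medium / 0.8 large): small effect.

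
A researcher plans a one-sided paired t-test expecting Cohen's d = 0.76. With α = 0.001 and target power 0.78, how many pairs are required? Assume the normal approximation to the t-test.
n = 26 pairs

Sample size formula (paired t-test, normal approximation):
n = ((z_α + z_β) / d)²

z_α = 3.090 (for α = 0.001, one-sided)
z_β = 0.772 (for power = 0.78)
d = 0.76

n = ((3.090 + 0.772) / 0.76)²
n = (5.082)²
n ≈ 25.83
Round up to the next whole number: n = 26 pairs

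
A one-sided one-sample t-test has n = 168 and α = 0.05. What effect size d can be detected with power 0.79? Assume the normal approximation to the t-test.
d ≈ 0.19

Minimum detectable effect (one-sample t-test, normal approximation):
d = (z_α + z_β) / √n
d = (1.645 + 0.806) / √168
d = 2.451 / 12.961
d ≈ 0.19

By Cohen's convention (0.2 small / 0.5 medium / 0.8 large): very small effect.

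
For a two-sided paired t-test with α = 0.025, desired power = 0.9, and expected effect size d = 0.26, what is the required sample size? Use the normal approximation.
n = 184 pairs

Sample size formula (paired t-test, normal approximation):
n = ((z_{α/2} + z_β) / d)²

z_{α/2} = 2.241 (for α = 0.025, two-sided)
z_β = 1.282 (for power = 0.9)
d = 0.26

n = ((2.241 + 1.282) / 0.26)²
n = (13.550)²
n ≈ 183.60
Round up to the next whole number: n = 184 pairs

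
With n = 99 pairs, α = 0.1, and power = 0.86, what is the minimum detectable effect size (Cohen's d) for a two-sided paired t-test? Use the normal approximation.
d ≈ 0.27

Minimum detectable effect (paired t-test, normal approximation):
d = (z_{α/2} + z_β) / √n
d = (1.645 + 1.080) / √99
d = 2.725 / 9.950
d ≈ 0.27

By Cohen's convention (0.2 small / 0.5 medium / 0.8 large): small effect.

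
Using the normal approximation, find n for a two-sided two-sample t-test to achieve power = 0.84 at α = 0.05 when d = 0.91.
n = 22 per group

Sample size formula (two-sample t-test, normal approximation):
n = 2 · ((z_{α/2} + z_β) / d)²

z_{α/2} = 1.960 (for α = 0.05, two-sided)
z_β = 0.994 (for power = 0.84)
d = 0.91

n = 2 · ((1.960 + 0.994) / 0.91)²
n = 2 · (3.246)²
n ≈ 21.07
Round up to the next whole number: n = 22 per group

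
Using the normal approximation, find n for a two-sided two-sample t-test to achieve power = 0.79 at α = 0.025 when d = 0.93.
n = 22 per group

Sample size formula (two-sample t-test, normal approximation):
n = 2 · ((z_{α/2} + z_β) / d)²

z_{α/2} = 2.241 (for α = 0.025, two-sided)
z_β = 0.806 (for power = 0.79)
d = 0.93

n = 2 · ((2.241 + 0.806) / 0.93)²
n = 2 · (3.276)²
n ≈ 21.46
Round up to the next whole number: n = 22 per group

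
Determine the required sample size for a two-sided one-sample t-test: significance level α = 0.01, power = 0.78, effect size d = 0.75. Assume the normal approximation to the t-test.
n = 20

Sample size formula (one-sample t-test, normal approximation):
n = ((z_{α/2} + z_β) / d)²

z_{α/2} = 2.576 (for α = 0.01, two-sided)
z_β = 0.772 (for power = 0.78)
d = 0.75

n = ((2.576 + 0.772) / 0.75)²
n = (4.464)²
n ≈ 19.93
Round up to the next whole number: n = 20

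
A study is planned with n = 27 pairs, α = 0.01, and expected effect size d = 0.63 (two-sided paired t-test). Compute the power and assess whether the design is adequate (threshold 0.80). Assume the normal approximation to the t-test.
Power ≈ 0.76; the study is underpowered (power < 0.80)

Power calculation (paired t-test, normal approximation):
z_β = d · √n - z_{α/2}
z_β = 0.63 · √27 - 2.576
z_β = 0.63 · 5.196 - 2.576
z_β = 0.698

Power = Φ(z_β) = Φ(0.698) ≈ 0.757

Effect size d = 0.63 is medium by Cohen's convention (0.2/0.5/0.8).

Threshold: power ≥ 0.80 is conventionally adequate.
Power ≈ 0.76 → the study is underpowered (power < 0.80).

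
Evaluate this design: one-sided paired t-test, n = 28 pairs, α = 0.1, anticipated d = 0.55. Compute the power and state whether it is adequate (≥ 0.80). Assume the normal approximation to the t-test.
Power ≈ 0.95; the study is adequately powered (power ≥ 0.80)

Power calculation (paired t-test, normal approximation):
z_β = d · √n - z_α
z_β = 0.55 · √28 - 1.282
z_β = 0.55 · 5.292 - 1.282
z_β = 1.629

Power = Φ(z_β) = Φ(1.629) ≈ 0.948

Effect size d = 0.55 is medium by Cohen's convention (0.2/0.5/0.8).

Threshold: power ≥ 0.80 is conventionally adequate.
Power ≈ 0.95 → the study is adequately powered (power ≥ 0.80).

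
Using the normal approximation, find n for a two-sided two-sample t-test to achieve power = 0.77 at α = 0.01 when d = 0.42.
n = 125 per group

Sample size formula (two-sample t-test, normal approximation):
n = 2 · ((z_{α/2} + z_β) / d)²

z_{α/2} = 2.576 (for α = 0.01, two-sided)
z_β = 0.739 (for power = 0.77)
d = 0.42

n = 2 · ((2.576 + 0.739) / 0.42)²
n = 2 · (7.893)²
n ≈ 124.60
Round up to the next whole number: n = 125 per group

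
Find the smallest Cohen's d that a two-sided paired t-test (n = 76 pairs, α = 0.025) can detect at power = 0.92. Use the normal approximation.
d ≈ 0.42

Minimum detectable effect (paired t-test, normal approximation):
d = (z_{α/2} + z_β) / √n
d = (2.241 + 1.405) / √76
d = 3.646 / 8.718
d ≈ 0.42

By Cohen's convention (0.2 small / 0.5 medium / 0.8 large): small effect.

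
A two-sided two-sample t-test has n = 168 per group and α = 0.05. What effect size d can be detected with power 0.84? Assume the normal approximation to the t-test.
d ≈ 0.32

Minimum detectable effect (two-sample t-test, normal approximation):
d = (z_{α/2} + z_β) / √(n/2)
d = (1.960 + 0.994) / √(168/2)
d = 2.954 / 9.165
d ≈ 0.32

By Cohen's convention (0.2 small / 0.5 medium / 0.8 large): small effect.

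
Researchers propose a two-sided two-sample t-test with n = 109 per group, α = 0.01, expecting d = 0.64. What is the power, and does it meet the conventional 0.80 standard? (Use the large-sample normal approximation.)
Power ≈ 0.98; the study is adequately powered (power ≥ 0.80)

Power calculation (two-sample t-test, normal approximation):
z_β = d · √(n/2) - z_{α/2}
z_β = 0.64 · √(109/2) - 2.576
z_β = 0.64 · 7.382 - 2.576
z_β = 2.149

Power = Φ(z_β) = Φ(2.149) ≈ 0.984

Effect size d = 0.64 is medium by Cohen's convention (0.2/0.5/0.8).

Threshold: power ≥ 0.80 is conventionally adequate.
Power ≈ 0.98 → the study is adequately powered (power ≥ 0.80).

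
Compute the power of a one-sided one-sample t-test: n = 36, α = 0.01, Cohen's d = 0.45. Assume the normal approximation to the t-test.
Power ≈ 0.65

Power calculation (one-sample t-test, normal approximation):
z_β = d · √n - z_α
z_β = 0.45 · √36 - 2.326
z_β = 0.45 · 6.000 - 2.326
z_β = 0.374

Power = Φ(z_β) = Φ(0.374) ≈ 0.646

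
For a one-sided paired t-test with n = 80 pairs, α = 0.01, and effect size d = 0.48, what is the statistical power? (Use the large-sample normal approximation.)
Power ≈ 0.98

Power calculation (paired t-test, normal approximation):
z_β = d · √n - z_α
z_β = 0.48 · √80 - 2.326
z_β = 0.48 · 8.944 - 2.326
z_β = 1.967

Power = Φ(z_β) = Φ(1.967) ≈ 0.975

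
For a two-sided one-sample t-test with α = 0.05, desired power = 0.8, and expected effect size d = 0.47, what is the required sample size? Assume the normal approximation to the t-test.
n = 36

Sample size formula (one-sample t-test, normal approximation):
n = ((z_{α/2} + z_β) / d)²

z_{α/2} = 1.960 (for α = 0.05, two-sided)
z_β = 0.842 (for power = 0.8)
d = 0.47

n = ((1.960 + 0.842) / 0.47)²
n = (5.962)²
n ≈ 35.55
Round up to the next whole number: n = 36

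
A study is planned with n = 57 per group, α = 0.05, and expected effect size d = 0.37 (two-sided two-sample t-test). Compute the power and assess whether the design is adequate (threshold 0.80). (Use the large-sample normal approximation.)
Power ≈ 0.51; the study is underpowered (power < 0.80)

Power calculation (two-sample t-test, normal approximation):
z_β = d · √(n/2) - z_{α/2}
z_β = 0.37 · √(57/2) - 1.960
z_β = 0.37 · 5.339 - 1.960
z_β = 0.015

Power = Φ(z_β) = Φ(0.015) ≈ 0.506

Effect size d = 0.37 is small by Cohen's convention (0.2/0.5/0.8).

Threshold: power ≥ 0.80 is conventionally adequate.
Power ≈ 0.51 → the study is underpowered (power < 0.80).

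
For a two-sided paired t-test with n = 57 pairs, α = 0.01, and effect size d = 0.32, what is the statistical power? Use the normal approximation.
Power ≈ 0.44

Power calculation (paired t-test, normal approximation):
z_β = d · √n - z_{α/2}
z_β = 0.32 · √57 - 2.576
z_β = 0.32 · 7.550 - 2.576
z_β = -0.160

Power = Φ(z_β) = Φ(-0.160) ≈ 0.436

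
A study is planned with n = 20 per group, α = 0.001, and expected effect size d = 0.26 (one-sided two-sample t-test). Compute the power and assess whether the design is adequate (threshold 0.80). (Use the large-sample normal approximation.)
Power ≈ 0.01; the study is underpowered (power < 0.80)

Power calculation (two-sample t-test, normal approximation):
z_β = d · √(n/2) - z_α
z_β = 0.26 · √(20/2) - 3.090
z_β = 0.26 · 3.162 - 3.090
z_β = -2.268

Power = Φ(z_β) = Φ(-2.268) ≈ 0.012

Effect size d = 0.26 is small by Cohen's convention (0.2/0.5/0.8).

Threshold: power ≥ 0.80 is conventionally adequate.
Power ≈ 0.01 → the study is underpowered (power < 0.80).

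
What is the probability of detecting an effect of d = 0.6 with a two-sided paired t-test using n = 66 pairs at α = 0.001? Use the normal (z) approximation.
Power ≈ 0.94

Power calculation (paired t-test, normal approximation):
z_β = d · √n - z_{α/2}
z_β = 0.6 · √66 - 3.291
z_β = 0.6 · 8.124 - 3.291
z_β = 1.584

Power = Φ(z_β) = Φ(1.584) ≈ 0.943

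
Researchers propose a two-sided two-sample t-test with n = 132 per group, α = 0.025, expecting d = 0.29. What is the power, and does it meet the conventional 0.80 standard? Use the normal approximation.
Power ≈ 0.55; the study is underpowered (power < 0.80)

Power calculation (two-sample t-test, normal approximation):
z_β = d · √(n/2) - z_{α/2}
z_β = 0.29 · √(132/2) - 2.241
z_β = 0.29 · 8.124 - 2.241
z_β = 0.115

Power = Φ(z_β) = Φ(0.115) ≈ 0.546

Effect size d = 0.29 is small by Cohen's convention (0.2/0.5/0.8).

Threshold: power ≥ 0.80 is conventionally adequate.
Power ≈ 0.55 → the study is underpowered (power < 0.80).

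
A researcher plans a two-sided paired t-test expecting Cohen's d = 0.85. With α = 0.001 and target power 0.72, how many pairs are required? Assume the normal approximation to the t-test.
n = 21 pairs

Sample size formula (paired t-test, normal approximation):
n = ((z_{α/2} + z_β) / d)²

z_{α/2} = 3.291 (for α = 0.001, two-sided)
z_β = 0.583 (for power = 0.72)
d = 0.85

n = ((3.291 + 0.583) / 0.85)²
n = (4.558)²
n ≈ 20.78
Round up to the next whole number: n = 21 pairs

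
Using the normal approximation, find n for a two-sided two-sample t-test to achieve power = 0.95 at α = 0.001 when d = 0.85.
n = 68 per group

Sample size formula (two-sample t-test, normal approximation):
n = 2 · ((z_{α/2} + z_β) / d)²

z_{α/2} = 3.291 (for α = 0.001, two-sided)
z_β = 1.645 (for power = 0.95)
d = 0.85

n = 2 · ((3.291 + 1.645) / 0.85)²
n = 2 · (5.807)²
n ≈ 67.44
Round up to the next whole number: n = 68 per group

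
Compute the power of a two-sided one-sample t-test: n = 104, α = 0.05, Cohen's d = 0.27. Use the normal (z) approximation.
Power ≈ 0.79

Power calculation (one-sample t-test, normal approximation):
z_β = d · √n - z_{α/2}
z_β = 0.27 · √104 - 1.960
z_β = 0.27 · 10.198 - 1.960
z_β = 0.794

Power = Φ(z_β) = Φ(0.794) ≈ 0.786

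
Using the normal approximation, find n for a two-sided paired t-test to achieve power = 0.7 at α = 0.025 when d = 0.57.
n = 24 pairs

Sample size formula (paired t-test, normal approximation):
n = ((z_{α/2} + z_β) / d)²

z_{α/2} = 2.241 (for α = 0.025, two-sided)
z_β = 0.524 (for power = 0.7)
d = 0.57

n = ((2.241 + 0.524) / 0.57)²
n = (4.851)²
n ≈ 23.53
Round up to the next whole number: n = 24 pairs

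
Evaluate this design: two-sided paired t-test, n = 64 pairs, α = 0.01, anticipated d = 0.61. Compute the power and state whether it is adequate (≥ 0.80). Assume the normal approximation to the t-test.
Power ≈ 0.99; the study is adequately powered (power ≥ 0.80)

Power calculation (paired t-test, normal approximation):
z_β = d · √n - z_{α/2}
z_β = 0.61 · √64 - 2.576
z_β = 0.61 · 8.000 - 2.576
z_β = 2.304

Power = Φ(z_β) = Φ(2.304) ≈ 0.989

Effect size d = 0.61 is medium by Cohen's convention (0.2/0.5/0.8).

Threshold: power ≥ 0.80 is conventionally adequate.
Power ≈ 0.99 → the study is adequately powered (power ≥ 0.80).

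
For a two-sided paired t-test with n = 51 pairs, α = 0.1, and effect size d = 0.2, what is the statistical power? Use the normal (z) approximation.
Power ≈ 0.41

Power calculation (paired t-test, normal approximation):
z_β = d · √n - z_{α/2}
z_β = 0.2 · √51 - 1.645
z_β = 0.2 · 7.141 - 1.645
z_β = -0.217

Power = Φ(z_β) = Φ(-0.217) ≈ 0.414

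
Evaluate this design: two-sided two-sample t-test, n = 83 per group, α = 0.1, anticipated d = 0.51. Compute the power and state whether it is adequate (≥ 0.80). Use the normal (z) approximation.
Power ≈ 0.95; the study is adequately powered (power ≥ 0.80)

Power calculation (two-sample t-test, normal approximation):
z_β = d · √(n/2) - z_{α/2}
z_β = 0.51 · √(83/2) - 1.645
z_β = 0.51 · 6.442 - 1.645
z_β = 1.641

Power = Φ(z_β) = Φ(1.641) ≈ 0.950

Effect size d = 0.51 is medium by Cohen's convention (0.2/0.5/0.8).

Threshold: power ≥ 0.80 is conventionally adequate.
Power ≈ 0.95 → the study is adequately powered (power ≥ 0.80).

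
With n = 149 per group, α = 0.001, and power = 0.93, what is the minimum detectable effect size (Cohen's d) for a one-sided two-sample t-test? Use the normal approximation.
d ≈ 0.53

Minimum detectable effect (two-sample t-test, normal approximation):
d = (z_α + z_β) / √(n/2)
d = (3.090 + 1.476) / √(149/2)
d = 4.566 / 8.631
d ≈ 0.53

By Cohen's convention (0.2 small / 0.5 medium / 0.8 large): medium effect.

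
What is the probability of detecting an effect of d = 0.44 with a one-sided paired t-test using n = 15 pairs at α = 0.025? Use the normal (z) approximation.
Power ≈ 0.40

Power calculation (paired t-test, normal approximation):
z_β = d · √n - z_α
z_β = 0.44 · √15 - 1.960
z_β = 0.44 · 3.873 - 1.960
z_β = -0.256

Power = Φ(z_β) = Φ(-0.256) ≈ 0.399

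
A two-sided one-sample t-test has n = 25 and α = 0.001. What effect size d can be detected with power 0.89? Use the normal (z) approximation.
d ≈ 0.90

Minimum detectable effect (one-sample t-test, normal approximation):
d = (z_{α/2} + z_β) / √n
d = (3.291 + 1.227) / √25
d = 4.517 / 5.000
d ≈ 0.90

By Cohen's convention (0.2 small / 0.5 medium / 0.8 large): large effect.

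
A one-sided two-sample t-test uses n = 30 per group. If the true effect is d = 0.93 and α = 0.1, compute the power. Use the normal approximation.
Power ≈ 0.99

Power calculation (two-sample t-test, normal approximation):
z_β = d · √(n/2) - z_α
z_β = 0.93 · √(30/2) - 1.282
z_β = 0.93 · 3.873 - 1.282
z_β = 2.320

Power = Φ(z_β) = Φ(2.320) ≈ 0.990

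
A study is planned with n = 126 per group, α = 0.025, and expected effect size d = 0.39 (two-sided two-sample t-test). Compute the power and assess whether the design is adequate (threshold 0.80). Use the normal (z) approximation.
Power ≈ 0.80; the study is adequately powered (power ≥ 0.80)

Power calculation (two-sample t-test, normal approximation):
z_β = d · √(n/2) - z_{α/2}
z_β = 0.39 · √(126/2) - 2.241
z_β = 0.39 · 7.937 - 2.241
z_β = 0.854

Power = Φ(z_β) = Φ(0.854) ≈ 0.803

Effect size d = 0.39 is small by Cohen's convention (0.2/0.5/0.8).

Threshold: power ≥ 0.80 is conventionally adequate.
Power ≈ 0.80 → the study is adequately powered (power ≥ 0.80).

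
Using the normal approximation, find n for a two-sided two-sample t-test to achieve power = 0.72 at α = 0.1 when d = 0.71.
n = 20 per group

Sample size formula (two-sample t-test, normal approximation):
n = 2 · ((z_{α/2} + z_β) / d)²

z_{α/2} = 1.645 (for α = 0.1, two-sided)
z_β = 0.583 (for power = 0.72)
d = 0.71

n = 2 · ((1.645 + 0.583) / 0.71)²
n = 2 · (3.138)²
n ≈ 19.69
Round up to the next whole number: n = 20 per group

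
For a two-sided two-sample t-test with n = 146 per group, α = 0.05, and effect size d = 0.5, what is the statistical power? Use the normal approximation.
Power ≈ 0.99

Power calculation (two-sample t-test, normal approximation):
z_β = d · √(n/2) - z_{α/2}
z_β = 0.5 · √(146/2) - 1.960
z_β = 0.5 · 8.544 - 1.960
z_β = 2.312

Power = Φ(z_β) = Φ(2.312) ≈ 0.990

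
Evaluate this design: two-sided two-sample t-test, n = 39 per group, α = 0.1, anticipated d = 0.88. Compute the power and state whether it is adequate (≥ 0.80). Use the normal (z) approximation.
Power ≈ 0.99; the study is adequately powered (power ≥ 0.80)

Power calculation (two-sample t-test, normal approximation):
z_β = d · √(n/2) - z_{α/2}
z_β = 0.88 · √(39/2) - 1.645
z_β = 0.88 · 4.416 - 1.645
z_β = 2.241

Power = Φ(z_β) = Φ(2.241) ≈ 0.987

Effect size d = 0.88 is large by Cohen's convention (0.2/0.5/0.8).

Threshold: power ≥ 0.80 is conventionally adequate.
Power ≈ 0.99 → the study is adequately powered (power ≥ 0.80).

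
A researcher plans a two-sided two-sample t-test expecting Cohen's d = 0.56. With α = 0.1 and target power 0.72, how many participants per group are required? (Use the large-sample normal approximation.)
n = 32 per group

Sample size formula (two-sample t-test, normal approximation):
n = 2 · ((z_{α/2} + z_β) / d)²

z_{α/2} = 1.645 (for α = 0.1, two-sided)
z_β = 0.583 (for power = 0.72)
d = 0.56

n = 2 · ((1.645 + 0.583) / 0.56)²
n = 2 · (3.979)²
n ≈ 31.66
Round up to the next whole number: n = 32 per group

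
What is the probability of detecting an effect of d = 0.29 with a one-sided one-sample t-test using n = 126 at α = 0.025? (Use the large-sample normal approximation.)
Power ≈ 0.90

Power calculation (one-sample t-test, normal approximation):
z_β = d · √n - z_α
z_β = 0.29 · √126 - 1.960
z_β = 0.29 · 11.225 - 1.960
z_β = 1.295

Power = Φ(z_β) = Φ(1.295) ≈ 0.902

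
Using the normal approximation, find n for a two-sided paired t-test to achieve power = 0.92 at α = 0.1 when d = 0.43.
n = 51 pairs

Sample size formula (paired t-test, normal approximation):
n = ((z_{α/2} + z_β) / d)²

z_{α/2} = 1.645 (for α = 0.1, two-sided)
z_β = 1.405 (for power = 0.92)
d = 0.43

n = ((1.645 + 1.405) / 0.43)²
n = (7.093)²
n ≈ 50.31
Round up to the next whole number: n = 51 pairs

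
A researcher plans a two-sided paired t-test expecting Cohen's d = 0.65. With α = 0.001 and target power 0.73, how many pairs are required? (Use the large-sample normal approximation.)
n = 37 pairs

Sample size formula (paired t-test, normal approximation):
n = ((z_{α/2} + z_β) / d)²

z_{α/2} = 3.291 (for α = 0.001, two-sided)
z_β = 0.613 (for power = 0.73)
d = 0.65

n = ((3.291 + 0.613) / 0.65)²
n = (6.006)²
n ≈ 36.07
Round up to the next whole number: n = 37 pairs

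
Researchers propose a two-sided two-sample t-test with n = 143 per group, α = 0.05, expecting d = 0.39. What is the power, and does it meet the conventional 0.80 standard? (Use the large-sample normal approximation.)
Power ≈ 0.91; the study is adequately powered (power ≥ 0.80)

Power calculation (two-sample t-test, normal approximation):
z_β = d · √(n/2) - z_{α/2}
z_β = 0.39 · √(143/2) - 1.960
z_β = 0.39 · 8.456 - 1.960
z_β = 1.338

Power = Φ(z_β) = Φ(1.338) ≈ 0.910

Effect size d = 0.39 is small by Cohen's convention (0.2/0.5/0.8).

Threshold: power ≥ 0.80 is conventionally adequate.
Power ≈ 0.91 → the study is adequately powered (power ≥ 0.80).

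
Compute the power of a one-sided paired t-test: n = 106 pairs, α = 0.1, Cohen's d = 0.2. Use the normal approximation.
Power ≈ 0.78

Power calculation (paired t-test, normal approximation):
z_β = d · √n - z_α
z_β = 0.2 · √106 - 1.282
z_β = 0.2 · 10.296 - 1.282
z_β = 0.778

Power = Φ(z_β) = Φ(0.778) ≈ 0.782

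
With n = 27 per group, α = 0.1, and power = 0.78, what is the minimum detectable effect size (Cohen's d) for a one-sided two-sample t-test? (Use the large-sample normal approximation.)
d ≈ 0.56

Minimum detectable effect (two-sample t-test, normal approximation):
d = (z_α + z_β) / √(n/2)
d = (1.282 + 0.772) / √(27/2)
d = 2.054 / 3.674
d ≈ 0.56

By Cohen's convention (0.2 small / 0.5 medium / 0.8 large): medium effect.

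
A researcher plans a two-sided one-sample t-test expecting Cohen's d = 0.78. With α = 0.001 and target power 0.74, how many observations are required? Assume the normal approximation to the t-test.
n = 26

Sample size formula (one-sample t-test, normal approximation):
n = ((z_{α/2} + z_β) / d)²

z_{α/2} = 3.291 (for α = 0.001, two-sided)
z_β = 0.643 (for power = 0.74)
d = 0.78

n = ((3.291 + 0.643) / 0.78)²
n = (5.044)²
n ≈ 25.44
Round up to the next whole number: n = 26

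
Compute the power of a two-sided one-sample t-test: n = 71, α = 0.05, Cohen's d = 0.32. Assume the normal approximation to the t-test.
Power ≈ 0.77

Power calculation (one-sample t-test, normal approximation):
z_β = d · √n - z_{α/2}
z_β = 0.32 · √71 - 1.960
z_β = 0.32 · 8.426 - 1.960
z_β = 0.736

Power = Φ(z_β) = Φ(0.736) ≈ 0.769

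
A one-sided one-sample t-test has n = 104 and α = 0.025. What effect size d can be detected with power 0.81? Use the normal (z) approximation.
d ≈ 0.28

Minimum detectable effect (one-sample t-test, normal approximation):
d = (z_α + z_β) / √n
d = (1.960 + 0.878) / √104
d = 2.838 / 10.198
d ≈ 0.28

By Cohen's convention (0.2 small / 0.5 medium / 0.8 large): small effect.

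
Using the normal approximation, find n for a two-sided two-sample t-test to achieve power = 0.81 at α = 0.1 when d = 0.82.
n = 19 per group

Sample size formula (two-sample t-test, normal approximation):
n = 2 · ((z_{α/2} + z_β) / d)²

z_{α/2} = 1.645 (for α = 0.1, two-sided)
z_β = 0.878 (for power = 0.81)
d = 0.82

n = 2 · ((1.645 + 0.878) / 0.82)²
n = 2 · (3.077)²
n ≈ 18.94
Round up to the next whole number: n = 19 per group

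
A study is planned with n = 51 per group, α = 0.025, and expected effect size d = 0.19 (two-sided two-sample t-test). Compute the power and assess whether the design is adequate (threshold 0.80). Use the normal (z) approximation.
Power ≈ 0.10; the study is underpowered (power < 0.80)

Power calculation (two-sample t-test, normal approximation):
z_β = d · √(n/2) - z_{α/2}
z_β = 0.19 · √(51/2) - 2.241
z_β = 0.19 · 5.050 - 2.241
z_β = -1.282

Power = Φ(z_β) = Φ(-1.282) ≈ 0.100

Effect size d = 0.19 is very small by Cohen's convention (0.2/0.5/0.8).

Threshold: power ≥ 0.80 is conventionally adequate.
Power ≈ 0.10 → the study is underpowered (power < 0.80).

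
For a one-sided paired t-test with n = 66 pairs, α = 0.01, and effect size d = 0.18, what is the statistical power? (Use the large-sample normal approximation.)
Power ≈ 0.19

Power calculation (paired t-test, normal approximation):
z_β = d · √n - z_α
z_β = 0.18 · √66 - 2.326
z_β = 0.18 · 8.124 - 2.326
z_β = -0.864

Power = Φ(z_β) = Φ(-0.864) ≈ 0.194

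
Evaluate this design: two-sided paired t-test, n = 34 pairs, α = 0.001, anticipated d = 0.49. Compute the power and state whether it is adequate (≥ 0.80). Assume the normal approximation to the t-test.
Power ≈ 0.33; the study is underpowered (power < 0.80)

Power calculation (paired t-test, normal approximation):
z_β = d · √n - z_{α/2}
z_β = 0.49 · √34 - 3.291
z_β = 0.49 · 5.831 - 3.291
z_β = -0.433

Power = Φ(z_β) = Φ(-0.433) ≈ 0.332

Effect size d = 0.49 is small by Cohen's convention (0.2/0.5/0.8).

Threshold: power ≥ 0.80 is conventionally adequate.
Power ≈ 0.33 → the study is underpowered (power < 0.80).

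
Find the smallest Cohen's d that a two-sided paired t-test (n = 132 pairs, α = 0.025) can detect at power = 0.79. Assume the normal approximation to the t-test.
d ≈ 0.27

Minimum detectable effect (paired t-test, normal approximation):
d = (z_{α/2} + z_β) / √n
d = (2.241 + 0.806) / √132
d = 3.048 / 11.489
d ≈ 0.27

By Cohen's convention (0.2 small / 0.5 medium / 0.8 large): small effect.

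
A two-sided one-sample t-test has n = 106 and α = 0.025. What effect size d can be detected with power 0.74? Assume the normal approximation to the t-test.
d ≈ 0.28

Minimum detectable effect (one-sample t-test, normal approximation):
d = (z_{α/2} + z_β) / √n
d = (2.241 + 0.643) / √106
d = 2.885 / 10.296
d ≈ 0.28

By Cohen's convention (0.2 small / 0.5 medium / 0.8 large): small effect.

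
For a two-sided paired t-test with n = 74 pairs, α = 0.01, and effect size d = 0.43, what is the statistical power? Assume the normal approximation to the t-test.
Power ≈ 0.87

Power calculation (paired t-test, normal approximation):
z_β = d · √n - z_{α/2}
z_β = 0.43 · √74 - 2.576
z_β = 0.43 · 8.602 - 2.576
z_β = 1.123

Power = Φ(z_β) = Φ(1.123) ≈ 0.869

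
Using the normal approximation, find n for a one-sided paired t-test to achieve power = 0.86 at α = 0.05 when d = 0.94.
n = 9 pairs

Sample size formula (paired t-test, normal approximation):
n = ((z_α + z_β) / d)²

z_α = 1.645 (for α = 0.05, one-sided)
z_β = 1.080 (for power = 0.86)
d = 0.94

n = ((1.645 + 1.080) / 0.94)²
n = (2.899)²
n ≈ 8.40
Round up to the next whole number: n = 9 pairs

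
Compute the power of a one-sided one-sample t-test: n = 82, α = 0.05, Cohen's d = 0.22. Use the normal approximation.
Power ≈ 0.64

Power calculation (one-sample t-test, normal approximation):
z_β = d · √n - z_α
z_β = 0.22 · √82 - 1.645
z_β = 0.22 · 9.055 - 1.645
z_β = 0.347

Power = Φ(z_β) = Φ(0.347) ≈ 0.636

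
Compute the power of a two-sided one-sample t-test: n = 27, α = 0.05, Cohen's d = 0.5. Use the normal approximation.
Power ≈ 0.74

Power calculation (one-sample t-test, normal approximation):
z_β = d · √n - z_{α/2}
z_β = 0.5 · √27 - 1.960
z_β = 0.5 · 5.196 - 1.960
z_β = 0.638

Power = Φ(z_β) = Φ(0.638) ≈ 0.738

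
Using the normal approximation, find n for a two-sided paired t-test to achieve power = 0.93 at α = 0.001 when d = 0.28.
n = 290 pairs

Sample size formula (paired t-test, normal approximation):
n = ((z_{α/2} + z_β) / d)²

z_{α/2} = 3.291 (for α = 0.001, two-sided)
z_β = 1.476 (for power = 0.93)
d = 0.28

n = ((3.291 + 1.476) / 0.28)²
n = (17.025)²
n ≈ 289.85
Round up to the next whole number: n = 290 pairs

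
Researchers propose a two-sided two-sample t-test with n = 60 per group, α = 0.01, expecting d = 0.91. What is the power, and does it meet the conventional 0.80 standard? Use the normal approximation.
Power ≈ 0.99; the study is adequately powered (power ≥ 0.80)

Power calculation (two-sample t-test, normal approximation):
z_β = d · √(n/2) - z_{α/2}
z_β = 0.91 · √(60/2) - 2.576
z_β = 0.91 · 5.477 - 2.576
z_β = 2.408

Power = Φ(z_β) = Φ(2.408) ≈ 0.992

Effect size d = 0.91 is large by Cohen's convention (0.2/0.5/0.8).

Threshold: power ≥ 0.80 is conventionally adequate.
Power ≈ 0.99 → the study is adequately powered (power ≥ 0.80).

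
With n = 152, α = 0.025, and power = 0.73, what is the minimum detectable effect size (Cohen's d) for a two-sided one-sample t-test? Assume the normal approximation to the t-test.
d ≈ 0.23

Minimum detectable effect (one-sample t-test, normal approximation):
d = (z_{α/2} + z_β) / √n
d = (2.241 + 0.613) / √152
d = 2.854 / 12.329
d ≈ 0.23

By Cohen's convention (0.2 small / 0.5 medium / 0.8 large): small effect.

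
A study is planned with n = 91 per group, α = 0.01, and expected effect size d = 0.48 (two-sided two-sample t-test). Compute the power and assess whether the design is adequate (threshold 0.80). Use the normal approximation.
Power ≈ 0.75; the study is underpowered (power < 0.80)

Power calculation (two-sample t-test, normal approximation):
z_β = d · √(n/2) - z_{α/2}
z_β = 0.48 · √(91/2) - 2.576
z_β = 0.48 · 6.745 - 2.576
z_β = 0.662

Power = Φ(z_β) = Φ(0.662) ≈ 0.746

Effect size d = 0.48 is small by Cohen's convention (0.2/0.5/0.8).

Threshold: power ≥ 0.80 is conventionally adequate.
Power ≈ 0.75 → the study is underpowered (power < 0.80).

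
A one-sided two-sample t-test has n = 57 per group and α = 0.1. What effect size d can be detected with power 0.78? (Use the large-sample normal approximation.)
d ≈ 0.38

Minimum detectable effect (two-sample t-test, normal approximation):
d = (z_α + z_β) / √(n/2)
d = (1.282 + 0.772) / √(57/2)
d = 2.054 / 5.339
d ≈ 0.38

By Cohen's convention (0.2 small / 0.5 medium / 0.8 large): small effect.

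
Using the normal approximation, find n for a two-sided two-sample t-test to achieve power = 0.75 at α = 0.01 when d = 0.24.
n = 367 per group

Sample size formula (two-sample t-test, normal approximation):
n = 2 · ((z_{α/2} + z_β) / d)²

z_{α/2} = 2.576 (for α = 0.01, two-sided)
z_β = 0.674 (for power = 0.75)
d = 0.24

n = 2 · ((2.576 + 0.674) / 0.24)²
n = 2 · (13.542)²
n ≈ 366.77
Round up to the next whole number: n = 367 per group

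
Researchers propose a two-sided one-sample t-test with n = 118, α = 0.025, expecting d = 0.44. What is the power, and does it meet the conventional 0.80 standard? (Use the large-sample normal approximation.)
Power ≈ 0.99; the study is adequately powered (power ≥ 0.80)

Power calculation (one-sample t-test, normal approximation):
z_β = d · √n - z_{α/2}
z_β = 0.44 · √118 - 2.241
z_β = 0.44 · 10.863 - 2.241
z_β = 2.538

Power = Φ(z_β) = Φ(2.538) ≈ 0.994

Effect size d = 0.44 is small by Cohen's convention (0.2/0.5/0.8).

Threshold: power ≥ 0.80 is conventionally adequate.
Power ≈ 0.99 → the study is adequately powered (power ≥ 0.80).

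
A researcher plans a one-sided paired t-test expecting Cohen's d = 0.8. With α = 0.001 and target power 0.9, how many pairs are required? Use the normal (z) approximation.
n = 30 pairs

Sample size formula (paired t-test, normal approximation):
n = ((z_α + z_β) / d)²

z_α = 3.090 (for α = 0.001, one-sided)
z_β = 1.282 (for power = 0.9)
d = 0.8

n = ((3.090 + 1.282) / 0.8)²
n = (5.465)²
n ≈ 29.87
Round up to the next whole number: n = 30 pairs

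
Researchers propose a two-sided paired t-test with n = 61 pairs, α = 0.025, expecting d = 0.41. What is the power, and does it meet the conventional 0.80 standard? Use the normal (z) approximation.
Power ≈ 0.83; the study is adequately powered (power ≥ 0.80)

Power calculation (paired t-test, normal approximation):
z_β = d · √n - z_{α/2}
z_β = 0.41 · √61 - 2.241
z_β = 0.41 · 7.810 - 2.241
z_β = 0.961

Power = Φ(z_β) = Φ(0.961) ≈ 0.832

Effect size d = 0.41 is small by Cohen's convention (0.2/0.5/0.8).

Threshold: power ≥ 0.80 is conventionally adequate.
Power ≈ 0.83 → the study is adequately powered (power ≥ 0.80).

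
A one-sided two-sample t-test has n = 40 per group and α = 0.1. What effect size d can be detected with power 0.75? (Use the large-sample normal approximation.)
d ≈ 0.44

Minimum detectable effect (two-sample t-test, normal approximation):
d = (z_α + z_β) / √(n/2)
d = (1.282 + 0.674) / √(40/2)
d = 1.956 / 4.472
d ≈ 0.44

By Cohen's convention (0.2 small / 0.5 medium / 0.8 large): small effect.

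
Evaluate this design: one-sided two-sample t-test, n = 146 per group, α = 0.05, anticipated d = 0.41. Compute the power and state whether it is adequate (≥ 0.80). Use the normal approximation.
Power ≈ 0.97; the study is adequately powered (power ≥ 0.80)

Power calculation (two-sample t-test, normal approximation):
z_β = d · √(n/2) - z_α
z_β = 0.41 · √(146/2) - 1.645
z_β = 0.41 · 8.544 - 1.645
z_β = 1.858

Power = Φ(z_β) = Φ(1.858) ≈ 0.968

Effect size d = 0.41 is small by Cohen's convention (0.2/0.5/0.8).

Threshold: power ≥ 0.80 is conventionally adequate.
Power ≈ 0.97 → the study is adequately powered (power ≥ 0.80).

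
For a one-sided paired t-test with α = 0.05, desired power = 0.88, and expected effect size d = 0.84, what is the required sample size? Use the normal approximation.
n = 12 pairs

Sample size formula (paired t-test, normal approximation):
n = ((z_α + z_β) / d)²

z_α = 1.645 (for α = 0.05, one-sided)
z_β = 1.175 (for power = 0.88)
d = 0.84

n = ((1.645 + 1.175) / 0.84)²
n = (3.357)²
n ≈ 11.27
Round up to the next whole number: n = 12 pairs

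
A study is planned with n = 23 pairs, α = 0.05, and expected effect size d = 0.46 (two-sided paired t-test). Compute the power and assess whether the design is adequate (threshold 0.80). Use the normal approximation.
Power ≈ 0.60; the study is underpowered (power < 0.80)

Power calculation (paired t-test, normal approximation):
z_β = d · √n - z_{α/2}
z_β = 0.46 · √23 - 1.960
z_β = 0.46 · 4.796 - 1.960
z_β = 0.246

Power = Φ(z_β) = Φ(0.246) ≈ 0.597

Effect size d = 0.46 is small by Cohen's convention (0.2/0.5/0.8).

Threshold: power ≥ 0.80 is conventionally adequate.
Power ≈ 0.60 → the study is underpowered (power < 0.80).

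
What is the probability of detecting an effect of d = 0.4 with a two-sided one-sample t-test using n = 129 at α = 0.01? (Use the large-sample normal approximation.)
Power ≈ 0.98

Power calculation (one-sample t-test, normal approximation):
z_β = d · √n - z_{α/2}
z_β = 0.4 · √129 - 2.576
z_β = 0.4 · 11.358 - 2.576
z_β = 1.967

Power = Φ(z_β) = Φ(1.967) ≈ 0.975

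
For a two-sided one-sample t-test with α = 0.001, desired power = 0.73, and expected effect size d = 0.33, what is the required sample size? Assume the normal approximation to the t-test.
n = 140

Sample size formula (one-sample t-test, normal approximation):
n = ((z_{α/2} + z_β) / d)²

z_{α/2} = 3.291 (for α = 0.001, two-sided)
z_β = 0.613 (for power = 0.73)
d = 0.33

n = ((3.291 + 0.613) / 0.33)²
n = (11.830)²
n ≈ 139.95
Round up to the next whole number: n = 140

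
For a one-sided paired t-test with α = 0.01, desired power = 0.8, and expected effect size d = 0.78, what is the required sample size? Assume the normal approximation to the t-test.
n = 17 pairs

Sample size formula (paired t-test, normal approximation):
n = ((z_α + z_β) / d)²

z_α = 2.326 (for α = 0.01, one-sided)
z_β = 0.842 (for power = 0.8)
d = 0.78

n = ((2.326 + 0.842) / 0.78)²
n = (4.062)²
n ≈ 16.50
Round up to the next whole number: n = 17 pairs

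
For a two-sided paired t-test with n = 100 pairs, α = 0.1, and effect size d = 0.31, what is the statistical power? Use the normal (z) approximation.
Power ≈ 0.93

Power calculation (paired t-test, normal approximation):
z_β = d · √n - z_{α/2}
z_β = 0.31 · √100 - 1.645
z_β = 0.31 · 10.000 - 1.645
z_β = 1.455

Power = Φ(z_β) = Φ(1.455) ≈ 0.927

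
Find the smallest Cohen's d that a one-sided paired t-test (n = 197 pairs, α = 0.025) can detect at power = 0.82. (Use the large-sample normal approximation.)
d ≈ 0.20

Minimum detectable effect (paired t-test, normal approximation):
d = (z_α + z_β) / √n
d = (1.960 + 0.915) / √197
d = 2.875 / 14.036
d ≈ 0.20

By Cohen's convention (0.2 small / 0.5 medium / 0.8 large): small effect.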